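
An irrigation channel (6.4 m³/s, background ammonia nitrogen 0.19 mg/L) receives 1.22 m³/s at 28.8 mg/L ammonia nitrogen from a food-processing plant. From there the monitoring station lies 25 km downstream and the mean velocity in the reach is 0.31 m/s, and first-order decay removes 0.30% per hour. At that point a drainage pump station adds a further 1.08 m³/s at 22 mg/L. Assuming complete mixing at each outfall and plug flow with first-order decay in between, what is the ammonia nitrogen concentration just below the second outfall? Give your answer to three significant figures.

6.64 mg/L

Conservation of mass: C = (6.400·0.1900 + 1.220·28.80) / 7.620 = 36.35/7.620 = 4.771 mg/L; combined flow 7.620 m³/s.
Travel time t = 25·1000 / 0.31 = 80650 s = 22.40 h.
0.30%/h lost → k = −ln(1 − 0.003) = 0.003005 h⁻¹.
First-order decay: C = 4.771·exp(−k·t) = 4.771·0.9349 = 4.460 mg/L.
At the second outfall, C = (7.620·4.460 + 1.080·22.00) / (7.620 + 1.080) = 6.637 mg/L.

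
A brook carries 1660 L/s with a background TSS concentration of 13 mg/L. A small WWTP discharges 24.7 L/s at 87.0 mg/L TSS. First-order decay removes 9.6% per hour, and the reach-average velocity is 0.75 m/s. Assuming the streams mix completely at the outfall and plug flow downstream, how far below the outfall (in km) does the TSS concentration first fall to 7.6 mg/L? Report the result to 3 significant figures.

Flow-weighted average: C = (1660·13.00 + 24.70·87.00) / 1685 = 23730/1685 = 14.08 mg/L.
9.6%/h lost → k = −ln(1 − 0.096) = 0.1009 h⁻¹.
Set 14.08·exp(−k·t) = 7.6 → t = ln(14.08/7.6)/k = 22010 s = 6.113 h.
Distance = v·t = 0.75·22010 = 16510 m = 16.51 km.

16.5 km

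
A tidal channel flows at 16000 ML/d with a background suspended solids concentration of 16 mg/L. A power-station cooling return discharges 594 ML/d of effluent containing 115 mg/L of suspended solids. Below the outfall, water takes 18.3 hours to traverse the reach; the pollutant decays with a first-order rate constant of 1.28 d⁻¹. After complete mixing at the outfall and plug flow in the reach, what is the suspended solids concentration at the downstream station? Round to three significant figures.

7.36 mg/L

Conservation of mass: C = (16000·16.00 + 594.0·115.0) / 16590 = 324300/16590 = 19.54 mg/L.
Decay over the reach: 19.54·exp(−kt) = 19.54·0.3768 = 7.364 mg/L.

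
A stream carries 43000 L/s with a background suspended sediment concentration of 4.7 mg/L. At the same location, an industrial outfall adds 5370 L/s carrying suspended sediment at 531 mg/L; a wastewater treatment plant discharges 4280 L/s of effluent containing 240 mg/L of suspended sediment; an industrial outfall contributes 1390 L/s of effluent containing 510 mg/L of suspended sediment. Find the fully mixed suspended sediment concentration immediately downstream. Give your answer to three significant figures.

88.6 mg/L

Conservation of mass: C = (43000·4.700 + 5370·531.0 + 4280·240.0 + 1390·510.0) / 54040 = 4790000/54040 = 88.63 mg/L.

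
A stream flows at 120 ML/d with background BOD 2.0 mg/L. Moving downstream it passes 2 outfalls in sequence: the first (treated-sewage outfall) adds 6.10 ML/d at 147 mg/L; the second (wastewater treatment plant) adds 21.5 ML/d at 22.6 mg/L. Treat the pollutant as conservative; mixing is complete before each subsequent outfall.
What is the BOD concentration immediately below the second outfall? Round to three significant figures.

11.0 mg/L

After outfall 1: Q = 120.0 + 6.100 = 126.1 ML/d; C = (120.0·2.000 + 6.100·147.0)/126.1 = 9.014 mg/L.
After outfall 2: Q = 126.1 + 21.50 = 147.6 ML/d; C = (126.1·9.014 + 21.50·22.60)/147.6 = 10.99 mg/L.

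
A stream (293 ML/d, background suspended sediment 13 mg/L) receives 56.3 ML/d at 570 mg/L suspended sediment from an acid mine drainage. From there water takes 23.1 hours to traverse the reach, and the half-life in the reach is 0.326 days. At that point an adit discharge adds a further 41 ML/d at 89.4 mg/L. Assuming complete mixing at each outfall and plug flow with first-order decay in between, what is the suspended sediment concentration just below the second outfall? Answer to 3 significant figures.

21.3 mg/L

After mixing, C = (293.0·13.00 + 56.30·570.0) / 349.3 = 35900/349.3 = 102.8 mg/L; combined flow 349.3 ML/d.
Half-life 0.326 d → k = ln 2 / 0.326 = 2.126 d⁻¹.
First-order decay: C = 102.8·exp(−k·t) = 102.8·0.1292 = 13.28 mg/L.
At the second outfall, C = (349.3·13.28 + 41.00·89.40) / (349.3 + 41.00) = 21.27 mg/L.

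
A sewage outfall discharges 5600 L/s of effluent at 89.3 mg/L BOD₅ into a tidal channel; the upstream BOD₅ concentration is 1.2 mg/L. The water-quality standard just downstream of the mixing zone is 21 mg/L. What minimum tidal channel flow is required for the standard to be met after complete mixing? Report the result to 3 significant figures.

Set C_mix = 21: (Q·1.200 + 5600·89.30) / (Q + 5600) = 21
→ Q = 5600·(89.30 − 21)/(21 − 1.200) = 19320 L/s.

19300 L/s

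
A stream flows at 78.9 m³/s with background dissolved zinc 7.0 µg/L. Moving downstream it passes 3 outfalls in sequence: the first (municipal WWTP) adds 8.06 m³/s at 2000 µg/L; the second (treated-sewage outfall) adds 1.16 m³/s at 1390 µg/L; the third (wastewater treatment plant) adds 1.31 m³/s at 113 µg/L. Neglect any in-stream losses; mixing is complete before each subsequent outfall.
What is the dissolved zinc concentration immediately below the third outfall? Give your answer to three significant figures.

206 µg/L

Below outfall 1: Q → 86.96 m³/s, C = (78.90·7.000 + 8.060·2000)/86.96 = 191.7 µg/L.
Below outfall 2: Q → 88.12 m³/s, C = (86.96·191.7 + 1.160·1390)/88.12 = 207.5 µg/L.
Below outfall 3: Q → 89.43 m³/s, C = (88.12·207.5 + 1.310·113.0)/89.43 = 206.1 µg/L.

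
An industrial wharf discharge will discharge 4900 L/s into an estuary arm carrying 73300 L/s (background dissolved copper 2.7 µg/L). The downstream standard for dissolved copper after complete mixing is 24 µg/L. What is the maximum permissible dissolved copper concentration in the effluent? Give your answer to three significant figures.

343 µg/L

At the limit, (Qr·Cr + Qe·Cₑ)/(Qr + Qe) = 24:
Cₑ = (78200·24 − 73300·2.700) / 4900 = 342.6 µg/L.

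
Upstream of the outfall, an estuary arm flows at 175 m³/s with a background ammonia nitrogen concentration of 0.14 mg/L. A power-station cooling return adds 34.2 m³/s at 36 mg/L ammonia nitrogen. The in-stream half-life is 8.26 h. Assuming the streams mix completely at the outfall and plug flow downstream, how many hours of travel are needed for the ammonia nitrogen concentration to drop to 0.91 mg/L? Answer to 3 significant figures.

Mixed concentration C = ΣQC/ΣQ = (175.0·0.1400 + 34.20·36.00) / 209.2 = 1256/209.2 = 6.002 mg/L.
Half-life 8.26 h → k = ln 2 / 8.26 = 0.08392 h⁻¹ = 2.014 d⁻¹.
6.002·exp(−k·t) = 0.91 → t = ln(6.002/0.91)/k = 80930 s = 22.48 h.

22.5 h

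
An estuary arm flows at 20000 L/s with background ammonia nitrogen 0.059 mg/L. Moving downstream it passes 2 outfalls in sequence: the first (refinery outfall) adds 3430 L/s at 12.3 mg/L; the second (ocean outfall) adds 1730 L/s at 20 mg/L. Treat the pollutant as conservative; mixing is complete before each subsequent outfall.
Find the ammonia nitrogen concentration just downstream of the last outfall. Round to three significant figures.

3.10 mg/L

Below outfall 1: Q → 23430 L/s, C = (20000·0.05900 + 3430·12.30)/23430 = 1.851 mg/L.
Below outfall 2: Q → 25160 L/s, C = (23430·1.851 + 1730·20.00)/25160 = 3.099 mg/L.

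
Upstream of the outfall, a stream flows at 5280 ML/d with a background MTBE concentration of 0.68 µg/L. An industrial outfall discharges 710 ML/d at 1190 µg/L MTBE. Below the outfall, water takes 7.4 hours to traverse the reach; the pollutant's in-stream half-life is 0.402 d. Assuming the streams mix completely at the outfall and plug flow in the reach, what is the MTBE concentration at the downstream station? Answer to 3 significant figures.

Conservation of mass: C = (5280·0.6800 + 710.0·1190) / 5990 = 848500/5990 = 141.7 µg/L.
Half-life 0.402 d → k = ln 2 / 0.402 = 1.724 d⁻¹.
Decay over the reach: 141.7·exp(−kt) = 141.7·0.5876 = 83.24 µg/L.

83.2 µg/L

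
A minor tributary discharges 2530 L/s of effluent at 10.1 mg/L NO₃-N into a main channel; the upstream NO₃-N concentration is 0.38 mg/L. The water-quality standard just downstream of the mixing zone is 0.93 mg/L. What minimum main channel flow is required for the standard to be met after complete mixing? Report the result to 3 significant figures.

Set C_mix = 0.93: (Q·0.3800 + 2530·10.10) / (Q + 2530) = 0.93
→ Q = 2530·(10.10 − 0.93)/(0.93 − 0.3800) = 42180 L/s.

42200 L/s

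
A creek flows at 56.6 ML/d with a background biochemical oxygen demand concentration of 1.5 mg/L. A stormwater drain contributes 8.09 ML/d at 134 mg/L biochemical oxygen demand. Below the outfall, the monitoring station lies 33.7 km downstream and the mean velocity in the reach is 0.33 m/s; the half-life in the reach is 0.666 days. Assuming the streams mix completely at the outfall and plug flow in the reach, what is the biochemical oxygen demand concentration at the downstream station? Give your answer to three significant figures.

5.28 mg/L

Flow-weighted average: C = (56.60·1.500 + 8.090·134.0) / 64.69 = 1169/64.69 = 18.07 mg/L.
Travel time t = 33.7·1000 / 0.33 = 102100 s = 28.37 h.
Half-life 0.666 d → k = ln 2 / 0.666 = 1.041 d⁻¹.
First-order decay: C = 18.07·exp(−k·t) = 18.07·0.2923 = 5.281 mg/L.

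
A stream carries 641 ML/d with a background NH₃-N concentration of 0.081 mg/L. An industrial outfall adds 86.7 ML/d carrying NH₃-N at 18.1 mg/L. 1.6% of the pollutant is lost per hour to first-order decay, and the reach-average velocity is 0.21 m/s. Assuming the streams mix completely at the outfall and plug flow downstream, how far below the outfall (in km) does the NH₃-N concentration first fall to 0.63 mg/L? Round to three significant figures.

After mixing, C = (641.0·0.08100 + 86.70·18.10) / 727.7 = 1621/727.7 = 2.228 mg/L.
1.6%/h lost → k = −ln(1 − 0.016) = 0.01613 h⁻¹.
Set 2.228·exp(−k·t) = 0.63 → t = ln(2.228/0.63)/k = 281900 s = 78.31 h.
Distance = v·t = 0.21·281900 = 59200 m = 59.20 km.

59.2 km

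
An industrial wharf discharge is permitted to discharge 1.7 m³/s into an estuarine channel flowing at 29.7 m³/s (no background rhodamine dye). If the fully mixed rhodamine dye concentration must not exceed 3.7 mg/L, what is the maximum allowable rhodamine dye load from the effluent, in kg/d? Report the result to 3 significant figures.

Mass balance at the limit: 29.70·0 + 1.700·Cₑ = 31.40·3.7 → Cₑ = 68.34 mg/L.
Load = 1.700 m³/s × 68.34 g/m³ × 86 400 s/d = 10040 kg/d.

10000 kg/d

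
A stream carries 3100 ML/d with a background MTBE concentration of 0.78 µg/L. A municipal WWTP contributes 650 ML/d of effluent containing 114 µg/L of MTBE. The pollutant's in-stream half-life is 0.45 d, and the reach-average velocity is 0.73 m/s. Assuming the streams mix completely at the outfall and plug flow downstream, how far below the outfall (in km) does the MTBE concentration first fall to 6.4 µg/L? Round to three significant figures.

47.5 km

After mixing, C = (3100·0.7800 + 650.0·114.0) / 3750 = 76520/3750 = 20.40 µg/L.
Half-life 0.45 d → k = ln 2 / 0.45 = 1.540 d⁻¹.
Set 20.40·exp(−k·t) = 6.4 → t = ln(20.40/6.4)/k = 65040 s = 18.07 h.
Distance = v·t = 0.73·65040 = 47480 m = 47.48 km.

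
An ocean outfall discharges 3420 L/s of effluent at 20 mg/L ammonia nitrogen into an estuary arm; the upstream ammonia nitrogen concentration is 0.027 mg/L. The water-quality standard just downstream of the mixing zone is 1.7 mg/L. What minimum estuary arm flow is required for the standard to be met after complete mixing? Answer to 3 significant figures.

Set C_mix = 1.7: (Q·0.02700 + 3420·20.00) / (Q + 3420) = 1.7
→ Q = 3420·(20.00 − 1.7)/(1.7 − 0.02700) = 37410 L/s.

37400 L/s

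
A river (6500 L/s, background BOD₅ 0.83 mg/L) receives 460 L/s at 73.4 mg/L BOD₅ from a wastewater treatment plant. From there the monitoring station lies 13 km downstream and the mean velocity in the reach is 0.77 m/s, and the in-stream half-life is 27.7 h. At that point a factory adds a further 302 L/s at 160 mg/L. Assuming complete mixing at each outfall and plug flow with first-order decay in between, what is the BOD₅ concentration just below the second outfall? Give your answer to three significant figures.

Mixed concentration C = ΣQC/ΣQ = (6500·0.8300 + 460.0·73.40) / 6960 = 39160/6960 = 5.626 mg/L; combined flow 6960 L/s.
Travel time t = 13·1000 / 0.77 = 16880 s = 4.690 h.
Half-life 27.7 h → k = ln 2 / 27.7 = 0.02502 h⁻¹ = 0.6006 d⁻¹.
Applying C = C₀e^(−kt): 5.626 × 0.8893 = 5.003 mg/L.
At the second outfall, C = (6960·5.003 + 302.0·160.0) / (6960 + 302.0) = 11.45 mg/L.

11.4 mg/L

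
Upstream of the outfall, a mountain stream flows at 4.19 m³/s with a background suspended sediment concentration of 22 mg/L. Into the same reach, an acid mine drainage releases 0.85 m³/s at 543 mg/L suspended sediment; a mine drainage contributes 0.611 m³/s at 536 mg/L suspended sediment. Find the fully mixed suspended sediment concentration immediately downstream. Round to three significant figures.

156 mg/L

Mixed concentration C = ΣQC/ΣQ = (4.190·22.00 + 0.8500·543.0 + 0.6110·536.0) / 5.651 = 881.2/5.651 = 155.9 mg/L.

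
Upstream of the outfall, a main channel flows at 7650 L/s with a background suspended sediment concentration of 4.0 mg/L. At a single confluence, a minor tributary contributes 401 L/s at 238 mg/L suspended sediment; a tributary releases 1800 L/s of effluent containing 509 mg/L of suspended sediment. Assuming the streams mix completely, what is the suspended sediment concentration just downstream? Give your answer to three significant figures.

Flow-weighted average: C = (7650·4.000 + 401.0·238.0 + 1800·509.0) / 9851 = 1042000/9851 = 105.8 mg/L.

106 mg/L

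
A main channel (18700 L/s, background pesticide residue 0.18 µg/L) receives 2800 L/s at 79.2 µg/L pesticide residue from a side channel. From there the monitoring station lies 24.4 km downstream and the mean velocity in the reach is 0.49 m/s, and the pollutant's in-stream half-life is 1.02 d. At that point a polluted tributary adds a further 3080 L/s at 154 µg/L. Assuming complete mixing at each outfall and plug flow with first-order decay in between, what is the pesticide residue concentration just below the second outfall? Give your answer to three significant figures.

25.5 µg/L

After mixing, C = (18700·0.1800 + 2800·79.20) / 21500 = 225100/21500 = 10.47 µg/L; combined flow 21500 L/s.
Travel time t = 24.4·1000 / 0.49 = 49800 s = 13.83 h.
Half-life 1.02 d → k = ln 2 / 1.02 = 0.6796 d⁻¹.
After decay, C = 10.47 × e^(−kt) = 10.47 × 0.6759 = 7.078 µg/L.
At the second outfall, C = (21500·7.078 + 3080·154.0) / (21500 + 3080) = 25.49 µg/L.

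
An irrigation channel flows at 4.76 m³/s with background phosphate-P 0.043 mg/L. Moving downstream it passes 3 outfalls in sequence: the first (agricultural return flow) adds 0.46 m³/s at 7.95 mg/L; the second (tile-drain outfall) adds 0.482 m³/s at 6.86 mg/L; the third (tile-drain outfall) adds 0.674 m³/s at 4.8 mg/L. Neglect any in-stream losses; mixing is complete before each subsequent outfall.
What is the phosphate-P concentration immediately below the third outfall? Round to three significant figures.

1.63 mg/L

Below outfall 1: Q → 5.220 m³/s, C = (4.760·0.04300 + 0.4600·7.950)/5.220 = 0.7398 mg/L.
Below outfall 2: Q → 5.702 m³/s, C = (5.220·0.7398 + 0.4820·6.860)/5.702 = 1.257 mg/L.
Below outfall 3: Q → 6.376 m³/s, C = (5.702·1.257 + 0.6740·4.800)/6.376 = 1.632 mg/L.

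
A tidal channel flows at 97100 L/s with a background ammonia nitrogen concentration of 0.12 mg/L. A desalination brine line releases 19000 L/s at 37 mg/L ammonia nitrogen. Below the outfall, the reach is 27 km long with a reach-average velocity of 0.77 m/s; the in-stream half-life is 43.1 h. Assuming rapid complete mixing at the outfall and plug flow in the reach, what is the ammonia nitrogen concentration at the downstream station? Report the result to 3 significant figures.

5.26 mg/L

After mixing, C = (97100·0.1200 + 19000·37.00) / 116100 = 714700/116100 = 6.155 mg/L.
Travel time t = 27·1000 / 0.77 = 35060 s = 9.740 h.
Half-life 43.1 h → k = ln 2 / 43.1 = 0.01608 h⁻¹ = 0.3860 d⁻¹.
First-order decay: C = 6.155·exp(−k·t) = 6.155·0.8550 = 5.263 mg/L.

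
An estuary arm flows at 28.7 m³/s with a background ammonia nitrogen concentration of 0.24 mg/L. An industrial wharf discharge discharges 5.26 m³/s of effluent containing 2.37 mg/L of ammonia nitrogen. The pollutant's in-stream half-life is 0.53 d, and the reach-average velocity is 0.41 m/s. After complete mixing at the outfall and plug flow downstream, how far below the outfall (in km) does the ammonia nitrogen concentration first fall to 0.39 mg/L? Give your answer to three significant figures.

Flow-weighted average: C = (28.70·0.2400 + 5.260·2.370) / 33.96 = 19.35/33.96 = 0.5699 mg/L.
Half-life 0.53 d → k = ln 2 / 0.53 = 1.308 d⁻¹.
Set 0.5699·exp(−k·t) = 0.39 → t = ln(0.5699/0.39)/k = 25060 s = 6.961 h.
Distance = v·t = 0.41·25060 = 10270 m = 10.27 km.

10.3 km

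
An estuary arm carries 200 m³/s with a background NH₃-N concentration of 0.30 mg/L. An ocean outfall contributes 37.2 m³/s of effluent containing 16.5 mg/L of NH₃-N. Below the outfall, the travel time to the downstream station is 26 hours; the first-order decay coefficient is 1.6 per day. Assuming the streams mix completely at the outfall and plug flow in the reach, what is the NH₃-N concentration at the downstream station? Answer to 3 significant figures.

Mixed concentration C = ΣQC/ΣQ = (200.0·0.3000 + 37.20·16.50) / 237.2 = 673.8/237.2 = 2.841 mg/L.
First-order decay: C = 2.841·exp(−k·t) = 2.841·0.1767 = 0.5019 mg/L.

0.502 mg/L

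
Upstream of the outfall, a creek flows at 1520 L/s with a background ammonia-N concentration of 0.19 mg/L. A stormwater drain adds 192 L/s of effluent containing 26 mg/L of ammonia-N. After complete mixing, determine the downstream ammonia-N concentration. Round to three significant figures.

Flow-weighted average: C = (1520·0.1900 + 192.0·26.00) / 1712 = 5281/1712 = 3.085 mg/L.

3.08 mg/L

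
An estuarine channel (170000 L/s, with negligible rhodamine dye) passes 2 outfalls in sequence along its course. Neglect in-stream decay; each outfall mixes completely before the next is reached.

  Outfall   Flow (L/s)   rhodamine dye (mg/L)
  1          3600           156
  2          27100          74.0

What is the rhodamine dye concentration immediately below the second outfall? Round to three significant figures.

12.8 mg/L

After outfall 1: Q = 170000 + 3600 = 173600 L/s; C = (170000·0 + 3600·156.0)/173600 = 3.235 mg/L.
After outfall 2: Q = 173600 + 27100 = 200700 L/s; C = (173600·3.235 + 27100·74.00)/200700 = 12.79 mg/L.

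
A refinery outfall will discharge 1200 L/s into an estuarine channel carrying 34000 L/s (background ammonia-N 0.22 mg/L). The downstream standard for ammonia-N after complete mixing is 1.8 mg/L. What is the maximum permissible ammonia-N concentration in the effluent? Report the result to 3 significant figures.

46.6 mg/L

At the limit, (Qr·Cr + Qe·Cₑ)/(Qr + Qe) = 1.8:
Cₑ = (35200·1.8 − 34000·0.2200) / 1200 = 46.57 mg/L.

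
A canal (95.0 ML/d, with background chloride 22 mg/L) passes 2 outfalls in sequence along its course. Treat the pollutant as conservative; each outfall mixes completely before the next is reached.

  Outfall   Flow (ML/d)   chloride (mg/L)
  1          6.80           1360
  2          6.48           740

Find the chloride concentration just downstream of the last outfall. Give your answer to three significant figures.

After outfall 1: Q = 95.00 + 6.800 = 101.8 ML/d; C = (95.00·22.00 + 6.800·1360)/101.8 = 111.4 mg/L.
After outfall 2: Q = 101.8 + 6.480 = 108.3 ML/d; C = (101.8·111.4 + 6.480·740.0)/108.3 = 149.0 mg/L.

149 mg/L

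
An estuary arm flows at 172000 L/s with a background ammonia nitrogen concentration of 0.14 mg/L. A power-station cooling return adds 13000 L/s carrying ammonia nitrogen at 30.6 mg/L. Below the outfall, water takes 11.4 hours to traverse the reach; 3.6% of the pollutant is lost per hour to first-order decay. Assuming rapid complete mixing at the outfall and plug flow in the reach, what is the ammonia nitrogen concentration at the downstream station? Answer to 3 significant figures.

Mixed concentration C = ΣQC/ΣQ = (172000·0.1400 + 13000·30.60) / 185000 = 421900/185000 = 2.280 mg/L.
3.6%/h lost → k = −ln(1 − 0.036) = 0.03666 h⁻¹.
After decay, C = 2.280 × e^(−kt) = 2.280 × 0.6584 = 1.501 mg/L.

1.50 mg/L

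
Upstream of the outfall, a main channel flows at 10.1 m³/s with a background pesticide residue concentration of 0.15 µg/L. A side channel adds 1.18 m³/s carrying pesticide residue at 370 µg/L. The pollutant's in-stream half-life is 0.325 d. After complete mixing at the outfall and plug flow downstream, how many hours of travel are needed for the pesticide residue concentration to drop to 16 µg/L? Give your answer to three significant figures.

9.98 h

Conservation of mass: C = (10.10·0.1500 + 1.180·370.0) / 11.28 = 438.1/11.28 = 38.84 µg/L.
Half-life 0.325 d → k = ln 2 / 0.325 = 2.133 d⁻¹.
38.84·exp(−k·t) = 16 → t = ln(38.84/16)/k = 35930 s = 9.980 h.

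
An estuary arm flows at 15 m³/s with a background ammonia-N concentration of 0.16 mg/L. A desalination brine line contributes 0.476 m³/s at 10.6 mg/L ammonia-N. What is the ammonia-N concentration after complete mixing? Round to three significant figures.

Flow-weighted average: C = (15.00·0.1600 + 0.4760·10.60) / 15.48 = 7.446/15.48 = 0.4811 mg/L.

0.481 mg/L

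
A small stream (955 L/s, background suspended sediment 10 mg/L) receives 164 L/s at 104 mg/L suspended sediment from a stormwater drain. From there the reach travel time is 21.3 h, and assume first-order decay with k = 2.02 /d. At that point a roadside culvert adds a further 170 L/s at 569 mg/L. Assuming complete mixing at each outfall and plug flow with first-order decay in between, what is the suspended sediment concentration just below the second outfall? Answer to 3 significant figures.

Conservation of mass: C = (955.0·10.00 + 164.0·104.0) / 1119 = 26610/1119 = 23.78 mg/L; combined flow 1119 L/s.
After decay, C = 23.78 × e^(−kt) = 23.78 × 0.1665 = 3.959 mg/L.
Second outfall: C = (1119·3.959 + 170.0·569.0)/1289 = 78.48 mg/L.

78.5 mg/L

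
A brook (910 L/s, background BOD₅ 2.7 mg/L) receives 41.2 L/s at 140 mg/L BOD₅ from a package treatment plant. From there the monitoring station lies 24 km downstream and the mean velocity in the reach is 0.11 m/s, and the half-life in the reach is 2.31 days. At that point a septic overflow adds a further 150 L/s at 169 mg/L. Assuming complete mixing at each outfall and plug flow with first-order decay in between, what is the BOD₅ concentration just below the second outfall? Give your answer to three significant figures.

Conservation of mass: C = (910.0·2.700 + 41.20·140.0) / 951.2 = 8225/951.2 = 8.647 mg/L; combined flow 951.2 L/s.
Travel time t = 24·1000 / 0.11 = 218200 s = 60.61 h.
Half-life 2.31 d → k = ln 2 / 2.31 = 0.3001 d⁻¹.
After decay, C = 8.647 × e^(−kt) = 8.647 × 0.4687 = 4.053 mg/L.
Second outfall: C = (951.2·4.053 + 150.0·169.0)/1101 = 26.52 mg/L.

26.5 mg/L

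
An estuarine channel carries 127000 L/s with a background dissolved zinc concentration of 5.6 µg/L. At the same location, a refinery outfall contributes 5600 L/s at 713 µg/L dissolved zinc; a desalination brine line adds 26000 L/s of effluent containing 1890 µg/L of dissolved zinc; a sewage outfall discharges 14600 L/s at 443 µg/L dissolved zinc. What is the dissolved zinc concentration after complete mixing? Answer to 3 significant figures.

After mixing, C = (127000·5.600 + 5600·713.0 + 26000·1890 + 14600·443.0) / 173200 = 60310000/173200 = 348.2 µg/L.

348 µg/L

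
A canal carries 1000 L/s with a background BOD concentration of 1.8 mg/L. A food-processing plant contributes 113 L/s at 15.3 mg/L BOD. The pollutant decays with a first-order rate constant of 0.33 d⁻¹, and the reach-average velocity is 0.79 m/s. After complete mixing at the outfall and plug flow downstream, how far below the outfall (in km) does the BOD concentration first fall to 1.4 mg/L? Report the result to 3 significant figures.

After mixing, C = (1000·1.800 + 113.0·15.30) / 1113 = 3529/1113 = 3.171 mg/L.
Set 3.171·exp(−k·t) = 1.4 → t = ln(3.171/1.4)/k = 214000 s = 59.45 h.
Distance = v·t = 0.79·214000 = 169100 m = 169.1 km.

169 km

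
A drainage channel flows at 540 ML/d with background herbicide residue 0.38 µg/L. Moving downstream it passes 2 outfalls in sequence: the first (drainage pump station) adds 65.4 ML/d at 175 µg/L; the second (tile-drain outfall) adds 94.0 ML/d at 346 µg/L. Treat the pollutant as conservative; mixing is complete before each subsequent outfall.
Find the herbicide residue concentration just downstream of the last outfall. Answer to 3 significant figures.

After outfall 1: Q = 540.0 + 65.40 = 605.4 ML/d; C = (540.0·0.3800 + 65.40·175.0)/605.4 = 19.24 µg/L.
After outfall 2: Q = 605.4 + 94.00 = 699.4 ML/d; C = (605.4·19.24 + 94.00·346.0)/699.4 = 63.16 µg/L.

63.2 µg/L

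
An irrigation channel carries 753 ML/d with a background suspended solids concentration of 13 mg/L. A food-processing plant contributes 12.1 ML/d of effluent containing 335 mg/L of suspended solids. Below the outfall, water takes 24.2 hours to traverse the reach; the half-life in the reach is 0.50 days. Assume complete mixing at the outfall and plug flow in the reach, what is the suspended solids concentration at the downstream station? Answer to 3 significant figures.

Mass balance: C = (753.0·13.00 + 12.10·335.0) / 765.1 = 13840/765.1 = 18.09 mg/L.
Half-life 0.50 d → k = ln 2 / 0.50 = 1.386 d⁻¹.
Decay over the reach: 18.09·exp(−kt) = 18.09·0.2471 = 4.471 mg/L.

4.47 mg/L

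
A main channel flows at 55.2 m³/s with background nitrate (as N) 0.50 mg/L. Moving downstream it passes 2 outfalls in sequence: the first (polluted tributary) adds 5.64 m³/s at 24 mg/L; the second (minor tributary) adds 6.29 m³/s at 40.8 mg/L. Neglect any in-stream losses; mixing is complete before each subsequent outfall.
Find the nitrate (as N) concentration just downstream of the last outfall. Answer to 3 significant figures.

After outfall 1: Q = 55.20 + 5.640 = 60.84 m³/s; C = (55.20·0.5000 + 5.640·24.00)/60.84 = 2.679 mg/L.
After outfall 2: Q = 60.84 + 6.290 = 67.13 m³/s; C = (60.84·2.679 + 6.290·40.80)/67.13 = 6.250 mg/L.

6.25 mg/L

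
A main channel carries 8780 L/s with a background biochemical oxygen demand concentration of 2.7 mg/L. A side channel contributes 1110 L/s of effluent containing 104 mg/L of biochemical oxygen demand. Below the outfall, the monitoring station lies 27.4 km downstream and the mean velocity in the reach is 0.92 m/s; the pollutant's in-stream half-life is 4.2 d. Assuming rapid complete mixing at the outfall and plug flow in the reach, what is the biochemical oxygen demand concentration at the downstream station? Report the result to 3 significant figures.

Mass balance: C = (8780·2.700 + 1110·104.0) / 9890 = 139100/9890 = 14.07 mg/L.
Travel time t = 27.4·1000 / 0.92 = 29780 s = 8.273 h.
Half-life 4.2 d → k = ln 2 / 4.2 = 0.1650 d⁻¹.
Applying C = C₀e^(−kt): 14.07 × 0.9447 = 13.29 mg/L.

13.3 mg/L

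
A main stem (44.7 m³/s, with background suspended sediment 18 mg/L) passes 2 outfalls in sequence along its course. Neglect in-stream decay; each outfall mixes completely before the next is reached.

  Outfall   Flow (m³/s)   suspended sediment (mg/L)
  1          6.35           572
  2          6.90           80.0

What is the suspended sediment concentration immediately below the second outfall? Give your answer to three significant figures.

After outfall 1: Q = 44.70 + 6.350 = 51.05 m³/s; C = (44.70·18.00 + 6.350·572.0)/51.05 = 86.91 mg/L.
After outfall 2: Q = 51.05 + 6.900 = 57.95 m³/s; C = (51.05·86.91 + 6.900·80.00)/57.95 = 86.09 mg/L.

86.1 mg/L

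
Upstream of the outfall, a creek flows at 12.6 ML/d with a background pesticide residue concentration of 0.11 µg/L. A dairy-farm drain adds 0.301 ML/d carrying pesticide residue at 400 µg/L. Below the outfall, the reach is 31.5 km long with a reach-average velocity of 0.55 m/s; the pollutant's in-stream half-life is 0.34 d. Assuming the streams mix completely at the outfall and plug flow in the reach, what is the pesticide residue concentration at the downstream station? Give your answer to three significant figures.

2.44 µg/L

Mixed concentration C = ΣQC/ΣQ = (12.60·0.1100 + 0.3010·400.0) / 12.90 = 121.8/12.90 = 9.440 µg/L.
Travel time t = 31.5·1000 / 0.55 = 57270 s = 15.91 h.
Half-life 0.34 d → k = ln 2 / 0.34 = 2.039 d⁻¹.
After decay, C = 9.440 × e^(−kt) = 9.440 × 0.2589 = 2.444 µg/L.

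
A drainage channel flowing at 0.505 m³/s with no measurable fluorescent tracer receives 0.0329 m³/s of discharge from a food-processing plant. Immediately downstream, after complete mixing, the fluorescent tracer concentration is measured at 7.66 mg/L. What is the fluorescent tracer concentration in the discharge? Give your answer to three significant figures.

125 mg/L

Mass balance: 0.5050·0 + 0.03290·Cₑ = 0.5379·7.660
→ Cₑ = (0.5379·7.660 − 0.5050·0) / 0.03290 = 125.2 mg/L.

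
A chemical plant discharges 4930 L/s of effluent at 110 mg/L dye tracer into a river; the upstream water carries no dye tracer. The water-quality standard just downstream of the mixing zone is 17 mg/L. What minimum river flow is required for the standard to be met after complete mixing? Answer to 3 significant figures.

27000 L/s

Set C_mix = 17: (Q·0 + 4930·110.0) / (Q + 4930) = 17
→ Q = 4930·(110.0 − 17)/(17 − 0) = 26970 L/s.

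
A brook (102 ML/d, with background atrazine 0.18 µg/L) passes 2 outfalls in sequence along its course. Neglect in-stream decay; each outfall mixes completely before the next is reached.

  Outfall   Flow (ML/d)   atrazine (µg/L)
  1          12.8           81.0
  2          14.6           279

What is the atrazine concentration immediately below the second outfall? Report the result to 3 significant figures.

39.6 µg/L

After outfall 1: Q = 102.0 + 12.80 = 114.8 ML/d; C = (102.0·0.1800 + 12.80·81.00)/114.8 = 9.191 µg/L.
After outfall 2: Q = 114.8 + 14.60 = 129.4 ML/d; C = (114.8·9.191 + 14.60·279.0)/129.4 = 39.63 µg/L.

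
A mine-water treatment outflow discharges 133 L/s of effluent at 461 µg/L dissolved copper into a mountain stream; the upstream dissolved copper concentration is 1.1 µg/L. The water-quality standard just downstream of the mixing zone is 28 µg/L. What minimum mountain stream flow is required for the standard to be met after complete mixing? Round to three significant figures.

Set C_mix = 28: (Q·1.100 + 133.0·461.0) / (Q + 133.0) = 28
→ Q = 133.0·(461.0 − 28)/(28 − 1.100) = 2141 L/s.

2140 L/s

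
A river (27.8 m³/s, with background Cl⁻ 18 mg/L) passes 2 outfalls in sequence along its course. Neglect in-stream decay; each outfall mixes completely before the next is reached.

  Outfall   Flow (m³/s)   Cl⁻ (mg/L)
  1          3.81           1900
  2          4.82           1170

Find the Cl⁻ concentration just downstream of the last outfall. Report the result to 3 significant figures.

Below outfall 1: Q → 31.61 m³/s, C = (27.80·18.00 + 3.810·1900)/31.61 = 244.8 mg/L.
Below outfall 2: Q → 36.43 m³/s, C = (31.61·244.8 + 4.820·1170)/36.43 = 367.2 mg/L.

367 mg/L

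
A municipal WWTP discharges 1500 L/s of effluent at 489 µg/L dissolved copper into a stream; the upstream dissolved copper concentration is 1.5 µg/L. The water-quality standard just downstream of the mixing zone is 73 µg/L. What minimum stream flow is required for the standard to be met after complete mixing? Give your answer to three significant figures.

8730 L/s

Set C_mix = 73: (Q·1.500 + 1500·489.0) / (Q + 1500) = 73
→ Q = 1500·(489.0 − 73)/(73 − 1.500) = 8727 L/s.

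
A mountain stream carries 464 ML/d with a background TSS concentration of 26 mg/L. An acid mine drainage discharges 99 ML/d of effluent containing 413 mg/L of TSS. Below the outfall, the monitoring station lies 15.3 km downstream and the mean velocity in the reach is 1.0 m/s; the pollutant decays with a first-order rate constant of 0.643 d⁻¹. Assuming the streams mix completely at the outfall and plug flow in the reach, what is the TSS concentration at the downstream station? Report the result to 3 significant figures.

83.9 mg/L

Mass balance: C = (464.0·26.00 + 99.00·413.0) / 563.0 = 52950/563.0 = 94.05 mg/L.
Travel time t = 15.3·1000 / 1.0 = 15300 s = 4.250 h.
After decay, C = 94.05 × e^(−kt) = 94.05 × 0.8924 = 83.93 mg/L.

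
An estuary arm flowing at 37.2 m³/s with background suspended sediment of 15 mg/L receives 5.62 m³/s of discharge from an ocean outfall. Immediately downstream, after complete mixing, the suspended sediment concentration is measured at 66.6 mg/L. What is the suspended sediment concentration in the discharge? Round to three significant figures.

408 mg/L

Mass balance: 37.20·15.00 + 5.620·Cₑ = 42.82·66.60
→ Cₑ = (42.82·66.60 − 37.20·15.00) / 5.620 = 408.2 mg/L.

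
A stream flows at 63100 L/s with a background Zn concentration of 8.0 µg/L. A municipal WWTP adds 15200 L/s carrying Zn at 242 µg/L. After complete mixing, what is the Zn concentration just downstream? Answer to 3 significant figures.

53.4 µg/L

Flow-weighted average: C = (63100·8.000 + 15200·242.0) / 78300 = 4183000/78300 = 53.43 µg/L.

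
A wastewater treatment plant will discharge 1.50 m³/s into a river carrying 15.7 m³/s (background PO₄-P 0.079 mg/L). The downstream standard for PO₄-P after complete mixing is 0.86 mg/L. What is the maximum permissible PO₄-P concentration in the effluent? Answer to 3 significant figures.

At the limit, (Qr·Cr + Qe·Cₑ)/(Qr + Qe) = 0.86:
Cₑ = (17.20·0.86 − 15.70·0.07900) / 1.500 = 9.034 mg/L.

9.03 mg/L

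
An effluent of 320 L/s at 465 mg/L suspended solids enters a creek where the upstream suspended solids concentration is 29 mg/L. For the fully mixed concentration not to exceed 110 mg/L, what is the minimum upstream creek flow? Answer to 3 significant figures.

Set C_mix = 110: (Q·29.00 + 320.0·465.0) / (Q + 320.0) = 110
→ Q = 320.0·(465.0 − 110)/(110 − 29.00) = 1402 L/s.

1400 L/s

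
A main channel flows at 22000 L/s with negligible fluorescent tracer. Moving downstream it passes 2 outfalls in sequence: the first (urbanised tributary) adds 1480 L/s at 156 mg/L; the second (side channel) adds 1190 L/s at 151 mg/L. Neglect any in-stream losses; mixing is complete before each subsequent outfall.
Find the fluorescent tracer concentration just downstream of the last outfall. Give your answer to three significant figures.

16.6 mg/L

Outfall 1: combined Q = 23480 L/s; C = (22000·0 + 1480·156.0)/23480 = 9.833 mg/L.
Outfall 2: combined Q = 24670 L/s; C = (23480·9.833 + 1190·151.0)/24670 = 16.64 mg/L.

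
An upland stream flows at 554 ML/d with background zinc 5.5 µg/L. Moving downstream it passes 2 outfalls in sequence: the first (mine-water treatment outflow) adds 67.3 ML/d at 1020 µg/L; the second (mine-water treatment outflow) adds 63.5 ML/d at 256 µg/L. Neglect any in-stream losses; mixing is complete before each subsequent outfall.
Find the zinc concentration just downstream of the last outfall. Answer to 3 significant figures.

128 µg/L

Below outfall 1: Q → 621.3 ML/d, C = (554.0·5.500 + 67.30·1020)/621.3 = 115.4 µg/L.
Below outfall 2: Q → 684.8 ML/d, C = (621.3·115.4 + 63.50·256.0)/684.8 = 128.4 µg/L.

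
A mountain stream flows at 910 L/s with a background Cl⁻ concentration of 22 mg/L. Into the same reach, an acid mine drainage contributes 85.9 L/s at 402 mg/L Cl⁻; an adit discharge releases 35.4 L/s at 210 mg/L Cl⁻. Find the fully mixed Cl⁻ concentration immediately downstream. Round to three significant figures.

Flow-weighted average: C = (910.0·22.00 + 85.90·402.0 + 35.40·210.0) / 1031 = 61990/1031 = 60.10 mg/L.

60.1 mg/L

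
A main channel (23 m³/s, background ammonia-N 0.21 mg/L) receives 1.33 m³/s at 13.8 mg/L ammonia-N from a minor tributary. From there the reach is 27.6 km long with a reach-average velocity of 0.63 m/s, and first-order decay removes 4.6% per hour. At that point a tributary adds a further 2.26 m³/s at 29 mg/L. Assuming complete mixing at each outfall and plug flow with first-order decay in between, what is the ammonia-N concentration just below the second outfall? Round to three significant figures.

2.96 mg/L

Mass balance: C = (23.00·0.2100 + 1.330·13.80) / 24.33 = 23.18/24.33 = 0.9529 mg/L; combined flow 24.33 m³/s.
Travel time t = 27.6·1000 / 0.63 = 43810 s = 12.17 h.
4.6%/h lost → k = −ln(1 − 0.046) = 0.04709 h⁻¹.
Decay over the reach: 0.9529·exp(−kt) = 0.9529·0.5638 = 0.5372 mg/L.
At the second outfall, C = (24.33·0.5372 + 2.260·29.00) / (24.33 + 2.260) = 2.956 mg/L.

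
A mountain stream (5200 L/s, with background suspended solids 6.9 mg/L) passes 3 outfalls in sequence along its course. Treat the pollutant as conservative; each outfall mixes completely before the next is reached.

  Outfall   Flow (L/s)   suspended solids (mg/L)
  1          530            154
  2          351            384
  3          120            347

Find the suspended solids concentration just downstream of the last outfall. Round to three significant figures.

47.4 mg/L

After outfall 1: Q = 5200 + 530.0 = 5730 L/s; C = (5200·6.900 + 530.0·154.0)/5730 = 20.51 mg/L.
After outfall 2: Q = 5730 + 351.0 = 6081 L/s; C = (5730·20.51 + 351.0·384.0)/6081 = 41.49 mg/L.
After outfall 3: Q = 6081 + 120.0 = 6201 L/s; C = (6081·41.49 + 120.0·347.0)/6201 = 47.40 mg/L.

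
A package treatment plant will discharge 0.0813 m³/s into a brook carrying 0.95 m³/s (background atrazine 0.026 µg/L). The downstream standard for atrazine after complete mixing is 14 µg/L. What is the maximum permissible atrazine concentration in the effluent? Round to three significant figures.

177 µg/L

At the limit, (Qr·Cr + Qe·Cₑ)/(Qr + Qe) = 14:
Cₑ = (1.031·14 − 0.9500·0.02600) / 0.08130 = 177.3 µg/L.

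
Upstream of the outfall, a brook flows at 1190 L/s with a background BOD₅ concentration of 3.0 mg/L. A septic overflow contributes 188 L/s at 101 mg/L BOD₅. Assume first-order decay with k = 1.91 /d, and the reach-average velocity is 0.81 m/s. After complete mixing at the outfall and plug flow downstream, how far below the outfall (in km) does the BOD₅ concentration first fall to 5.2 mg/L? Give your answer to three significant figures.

42.0 km

Flow-weighted average: C = (1190·3.000 + 188.0·101.0) / 1378 = 22560/1378 = 16.37 mg/L.
Set 16.37·exp(−k·t) = 5.2 → t = ln(16.37/5.2)/k = 51880 s = 14.41 h.
Distance = v·t = 0.81·51880 = 42020 m = 42.02 km.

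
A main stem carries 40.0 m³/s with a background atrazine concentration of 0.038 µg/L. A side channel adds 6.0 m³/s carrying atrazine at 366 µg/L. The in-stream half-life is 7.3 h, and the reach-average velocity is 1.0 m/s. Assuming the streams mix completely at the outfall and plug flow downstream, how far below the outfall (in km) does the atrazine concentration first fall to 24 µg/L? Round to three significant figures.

26.1 km

Mass balance: C = (40.00·0.03800 + 6.000·366.0) / 46.00 = 2198/46.00 = 47.77 µg/L.
Half-life 7.3 h → k = ln 2 / 7.3 = 0.09495 h⁻¹ = 2.279 d⁻¹.
Set 47.77·exp(−k·t) = 24 → t = ln(47.77/24)/k = 26100 s = 7.250 h.
Distance = v·t = 1.0·26100 = 26100 m = 26.10 km.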